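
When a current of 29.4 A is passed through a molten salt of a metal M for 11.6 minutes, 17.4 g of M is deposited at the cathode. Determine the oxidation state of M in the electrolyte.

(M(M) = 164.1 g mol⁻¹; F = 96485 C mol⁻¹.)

Q = I·t = 29.40 A × 696.00 s = 20460 C, so n(e⁻) = 20460/96485 = 0.2121 mol.
n(M) deposited = 17.4 / 164.1 = 0.1060 mol.
Electrons per atom = n(e⁻)/n(M) = 0.2121 / 0.1060 = 2.00 ≈ 2, so the ion is M²⁺.

+2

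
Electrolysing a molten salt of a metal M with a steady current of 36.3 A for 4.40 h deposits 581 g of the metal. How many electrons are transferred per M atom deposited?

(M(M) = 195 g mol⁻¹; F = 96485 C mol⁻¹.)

Q = I·t = 36.30 A × 15840 s = 575000 C, so n(e⁻) = 575000/96485 = 5.959 mol.
n(M) deposited = 581 / 195 = 2.979 mol.
Electrons per atom = n(e⁻)/n(M) = 5.959 / 2.979 = 2.00 ≈ 2, so the ion is M²⁺.

2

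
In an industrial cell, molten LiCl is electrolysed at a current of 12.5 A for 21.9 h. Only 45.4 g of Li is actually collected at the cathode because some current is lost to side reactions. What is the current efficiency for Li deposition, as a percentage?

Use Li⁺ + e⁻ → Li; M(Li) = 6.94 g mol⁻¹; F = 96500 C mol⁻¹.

Q = I·t = 12.50 × 78840 = 985500 C; n(e⁻) = 985500/96500 = 10.21 mol.
Theoretical n(Li) = n(e⁻)/1 = 10.21 mol, i.e. m_theo = 10.21 × 6.94 = 70.87 g.
Efficiency = m_actual / m_theo = 45.4 / 70.87 = 64.1 %.

64.1 %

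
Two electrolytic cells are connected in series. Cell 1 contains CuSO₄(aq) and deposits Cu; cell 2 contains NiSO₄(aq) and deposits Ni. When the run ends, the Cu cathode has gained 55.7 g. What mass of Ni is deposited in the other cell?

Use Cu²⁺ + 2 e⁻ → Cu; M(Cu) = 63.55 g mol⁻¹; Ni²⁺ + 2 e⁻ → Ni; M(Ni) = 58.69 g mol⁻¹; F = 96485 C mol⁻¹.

51.4 g

n(Cu) = 55.7 / 63.55 = 0.8765 mol.
Since Cu²⁺ + 2 e⁻ → Cu, n(e⁻) passed = 2 × 0.8765 = 1.753 mol.
Cells in series carry the same charge, so the same 1.753 mol of electrons passes through cell 2.
Ni²⁺ + 2 e⁻ → Ni, so n(Ni) = 1.753 / 2 = 0.8765 mol.
m(Ni) = 0.8765 × 58.69 = 51.4 g.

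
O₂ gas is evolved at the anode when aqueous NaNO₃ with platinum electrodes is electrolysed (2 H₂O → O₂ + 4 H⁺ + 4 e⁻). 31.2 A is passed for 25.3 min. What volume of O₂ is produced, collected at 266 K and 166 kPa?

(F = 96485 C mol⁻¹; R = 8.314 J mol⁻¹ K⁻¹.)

1.63 L

Q = I·t = 31.20 A × 1518.0 s = 47360 C.
n(e⁻) = Q/F = 47360 / 96485 = 0.4909 mol.
4 electrons are transferred per O₂ molecule, so n(O₂) = 0.4909 / 4 = 0.1227 mol.
V = nRT/P = (0.1227 × 8.314 × 266) / (166 × 10³ Pa) = 0.00163 m³ = 1.63 L.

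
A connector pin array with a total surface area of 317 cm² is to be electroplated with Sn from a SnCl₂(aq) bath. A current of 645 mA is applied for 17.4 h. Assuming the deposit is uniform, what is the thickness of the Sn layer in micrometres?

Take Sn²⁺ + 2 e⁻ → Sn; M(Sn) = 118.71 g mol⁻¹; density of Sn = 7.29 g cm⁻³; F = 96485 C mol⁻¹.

Q = I·t = 0.6450 × 62640 = 40400 C; n(e⁻) = 0.4187 mol.
n(Sn) = n(e⁻)/2 = 0.2094 mol, so m = 0.2094 × 118.71 = 24.85 g.
Volume = m/ρ = 24.85 / 7.29 = 3.409 cm³.
Thickness = V/A = 3.409 / 317 = 0.0108 cm = 108 μm.

108 μm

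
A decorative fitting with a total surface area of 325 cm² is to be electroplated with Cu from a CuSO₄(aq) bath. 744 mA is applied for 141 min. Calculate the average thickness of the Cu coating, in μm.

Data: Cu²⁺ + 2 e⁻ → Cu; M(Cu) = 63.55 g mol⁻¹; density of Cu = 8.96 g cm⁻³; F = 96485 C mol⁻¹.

Q = I·t = 0.7440 × 8460.0 = 6294 C; n(e⁻) = 0.06524 mol.
n(Cu) = n(e⁻)/2 = 0.03262 mol, so m = 0.03262 × 63.55 = 2.073 g.
Volume = m/ρ = 2.073 / 8.96 = 0.2313 cm³.
Thickness = V/A = 0.2313 / 325 = 7.12 × 10⁻⁴ cm = 7.12 μm.

7.12 μm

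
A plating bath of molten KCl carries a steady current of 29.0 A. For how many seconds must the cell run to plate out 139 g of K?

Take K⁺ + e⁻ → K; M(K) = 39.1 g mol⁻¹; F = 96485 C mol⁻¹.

11800 s

n(K) = m/M = 139 / 39.1 = 3.555 mol.
Each K atom requires 1 electron, so n(e⁻) = 1 × 3.555 = 3.555 mol.
Q = n(e⁻)·F = 3.555 × 96485 = 343000 C.
t = Q/I = 343000 / 29.00 A = 11830 s.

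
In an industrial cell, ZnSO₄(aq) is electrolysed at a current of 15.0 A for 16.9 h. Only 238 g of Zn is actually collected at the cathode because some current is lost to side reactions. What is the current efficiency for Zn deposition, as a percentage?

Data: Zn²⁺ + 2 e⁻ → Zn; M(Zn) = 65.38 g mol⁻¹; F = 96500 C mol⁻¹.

Q = I·t = 15.00 × 60840 = 912600 C; n(e⁻) = 912600/96500 = 9.457 mol.
Theoretical n(Zn) = n(e⁻)/2 = 4.728 mol, i.e. m_theo = 4.728 × 65.38 = 309.1 g.
Efficiency = m_actual / m_theo = 238 / 309.1 = 77.0 %.

77.0 %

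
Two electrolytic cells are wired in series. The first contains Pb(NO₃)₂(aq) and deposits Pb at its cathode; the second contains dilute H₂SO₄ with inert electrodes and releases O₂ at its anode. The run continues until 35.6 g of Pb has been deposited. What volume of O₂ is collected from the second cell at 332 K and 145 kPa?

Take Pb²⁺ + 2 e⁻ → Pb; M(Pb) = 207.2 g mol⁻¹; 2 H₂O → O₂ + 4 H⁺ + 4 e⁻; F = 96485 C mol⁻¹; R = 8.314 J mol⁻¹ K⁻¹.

1.64 L

n(Pb) = 35.6 / 207.2 = 0.1718 mol, so n(e⁻) = 2 × 0.1718 = 0.3436 mol.
The cells are in series, so the same 0.3436 mol of electrons passes through the second cell.
2 H₂O → O₂ + 4 H⁺ + 4 e⁻ — 4 mol e⁻ per mol O₂, so n(O₂) = 0.3436/4 = 0.08591 mol.
V = nRT/P = (0.08591 × 8.314 × 332) / (145 × 10³) = 0.00164 m³ = 1.64 L.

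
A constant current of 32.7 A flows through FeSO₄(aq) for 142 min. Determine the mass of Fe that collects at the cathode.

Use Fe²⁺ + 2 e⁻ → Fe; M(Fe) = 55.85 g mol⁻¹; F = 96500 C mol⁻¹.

80.6 g

Q = I·t = 32.70 A × 8520.0 s = 278600 C.
n(e⁻) = Q/F = 278600 / 96500 = 2.887 mol.
Fe²⁺ + 2 e⁻ → Fe, so n(Fe) = n(e⁻)/2 = 1.444 mol.
m = n·M = 1.444 × 55.85 = 80.6 g.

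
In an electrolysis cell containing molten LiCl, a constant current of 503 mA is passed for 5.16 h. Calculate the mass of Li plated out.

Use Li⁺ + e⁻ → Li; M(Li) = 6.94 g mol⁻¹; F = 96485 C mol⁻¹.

0.672 g

Q = I·t = 0.5030 A × 18576 s = 9344 C.
n(e⁻) = Q/F = 9344 / 96485 = 0.09684 mol.
Li⁺ + e⁻ → Li, so n(Li) = n(e⁻)/1 = 0.09684 mol.
m = n·M = 0.09684 × 6.94 = 0.672 g.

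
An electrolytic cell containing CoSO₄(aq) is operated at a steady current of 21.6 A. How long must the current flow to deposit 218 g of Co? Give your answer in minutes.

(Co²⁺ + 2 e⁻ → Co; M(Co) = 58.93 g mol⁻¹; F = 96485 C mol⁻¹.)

551 min

n(Co) = m/M = 218 / 58.93 = 3.699 mol.
Each Co atom requires 2 electrons, so n(e⁻) = 2 × 3.699 = 7.399 mol.
Q = n(e⁻)·F = 7.399 × 96485 = 713900 C.
t = Q/I = 713900 / 21.60 A = 33050 s = 551 min.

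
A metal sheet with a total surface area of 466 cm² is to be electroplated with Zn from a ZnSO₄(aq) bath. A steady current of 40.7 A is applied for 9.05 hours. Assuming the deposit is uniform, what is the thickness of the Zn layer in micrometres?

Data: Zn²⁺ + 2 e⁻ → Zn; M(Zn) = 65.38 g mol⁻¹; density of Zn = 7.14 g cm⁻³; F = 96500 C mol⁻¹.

1350 μm

Q = I·t = 40.70 × 32580 = 1326000 C; n(e⁻) = 13.74 mol.
n(Zn) = n(e⁻)/2 = 6.870 mol, so m = 6.870 × 65.38 = 449.2 g.
Volume = m/ρ = 449.2 / 7.14 = 62.91 cm³.
Thickness = V/A = 62.91 / 466 = 0.135 cm = 1350 μm.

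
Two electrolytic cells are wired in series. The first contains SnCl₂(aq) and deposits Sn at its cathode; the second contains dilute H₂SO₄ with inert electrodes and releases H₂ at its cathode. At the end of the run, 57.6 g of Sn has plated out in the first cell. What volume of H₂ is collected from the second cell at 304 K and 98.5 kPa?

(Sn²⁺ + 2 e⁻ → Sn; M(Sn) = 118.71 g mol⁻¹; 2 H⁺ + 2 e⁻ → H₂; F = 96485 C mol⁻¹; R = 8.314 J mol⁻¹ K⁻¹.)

12.5 L

n(Sn) = 57.6 / 118.71 = 0.4852 mol, so n(e⁻) = 2 × 0.4852 = 0.9704 mol.
The cells are in series, so the same 0.9704 mol of electrons passes through the second cell.
2 H⁺ + 2 e⁻ → H₂ — 2 mol e⁻ per mol H₂, so n(H₂) = 0.9704/2 = 0.4852 mol.
V = nRT/P = (0.4852 × 8.314 × 304) / (98.5 × 10³) = 0.0125 m³ = 12.5 L.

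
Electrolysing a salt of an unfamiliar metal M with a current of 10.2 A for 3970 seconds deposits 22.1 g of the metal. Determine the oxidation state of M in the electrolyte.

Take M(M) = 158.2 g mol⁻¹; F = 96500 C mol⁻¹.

Q = I·t = 10.20 A × 3970.0 s = 40490 C, so n(e⁻) = 40490/96500 = 0.4196 mol.
n(M) deposited = 22.1 / 158.2 = 0.1397 mol.
Electrons per atom = n(e⁻)/n(M) = 0.4196 / 0.1397 = 3.00 ≈ 3, so the ion is M³⁺.

+3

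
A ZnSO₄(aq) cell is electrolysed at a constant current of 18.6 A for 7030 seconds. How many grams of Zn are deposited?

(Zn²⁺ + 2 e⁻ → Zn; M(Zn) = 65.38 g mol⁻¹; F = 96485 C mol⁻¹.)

Q = I·t = 18.60 A × 7030.0 s = 130800 C.
n(e⁻) = Q/F = 130800 / 96485 = 1.355 mol.
Zn²⁺ + 2 e⁻ → Zn, so n(Zn) = n(e⁻)/2 = 0.6776 mol.
m = n·M = 0.6776 × 65.38 = 44.3 g.

44.3 g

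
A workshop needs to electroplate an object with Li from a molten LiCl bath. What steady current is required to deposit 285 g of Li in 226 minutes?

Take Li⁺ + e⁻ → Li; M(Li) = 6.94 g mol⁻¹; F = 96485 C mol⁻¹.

n(Li) = 285 / 6.94 = 41.07 mol.
n(e⁻) = 1 × 41.07 = 41.07 mol.
Q = n(e⁻)·F = 41.07 × 96485 = 3962000 C.
I = Q/t = 3962000 / 13560 s = 292 A.

292 A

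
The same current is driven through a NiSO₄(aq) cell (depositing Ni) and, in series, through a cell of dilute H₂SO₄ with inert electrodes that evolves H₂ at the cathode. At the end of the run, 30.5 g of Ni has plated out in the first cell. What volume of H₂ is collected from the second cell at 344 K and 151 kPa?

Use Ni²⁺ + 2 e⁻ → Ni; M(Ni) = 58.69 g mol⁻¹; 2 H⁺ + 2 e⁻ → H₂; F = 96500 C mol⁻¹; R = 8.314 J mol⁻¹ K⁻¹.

n(Ni) = 30.5 / 58.69 = 0.5197 mol, so n(e⁻) = 2 × 0.5197 = 1.039 mol.
The cells are in series, so the same 1.039 mol of electrons passes through the second cell.
2 H⁺ + 2 e⁻ → H₂ — 2 mol e⁻ per mol H₂, so n(H₂) = 1.039/2 = 0.5197 mol.
V = nRT/P = (0.5197 × 8.314 × 344) / (151 × 10³) = 0.00984 m³ = 9.84 L.

9.84 L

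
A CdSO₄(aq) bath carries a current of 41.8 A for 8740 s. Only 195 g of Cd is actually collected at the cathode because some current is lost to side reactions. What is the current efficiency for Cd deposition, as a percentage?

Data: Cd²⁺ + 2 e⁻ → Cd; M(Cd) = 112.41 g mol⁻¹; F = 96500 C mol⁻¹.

Q = I·t = 41.80 × 8740.0 = 365300 C; n(e⁻) = 365300/96500 = 3.786 mol.
Theoretical n(Cd) = n(e⁻)/2 = 1.893 mol, i.e. m_theo = 1.893 × 112.41 = 212.8 g.
Efficiency = m_actual / m_theo = 195 / 212.8 = 91.6 %.

91.6 %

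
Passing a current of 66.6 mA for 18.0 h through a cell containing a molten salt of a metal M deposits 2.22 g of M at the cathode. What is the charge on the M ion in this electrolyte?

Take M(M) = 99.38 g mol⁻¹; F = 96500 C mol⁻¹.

+2

Q = I·t = 0.06660 A × 64800 s = 4316 C, so n(e⁻) = 4316/96500 = 0.04472 mol.
n(M) deposited = 2.22 / 99.38 = 0.02234 mol.
Electrons per atom = n(e⁻)/n(M) = 0.04472 / 0.02234 = 2.00 ≈ 2, so the ion is M²⁺.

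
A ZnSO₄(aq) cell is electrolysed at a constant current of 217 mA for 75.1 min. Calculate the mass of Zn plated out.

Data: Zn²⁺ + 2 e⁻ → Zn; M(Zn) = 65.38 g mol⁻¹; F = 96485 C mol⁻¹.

Q = I·t = 0.2170 A × 4506.0 s = 977.8 C.
n(e⁻) = Q/F = 977.8 / 96485 = 0.01013 mol.
Zn²⁺ + 2 e⁻ → Zn, so n(Zn) = n(e⁻)/2 = 0.005067 mol.
m = n·M = 0.005067 × 65.38 = 0.331 g.

0.331 g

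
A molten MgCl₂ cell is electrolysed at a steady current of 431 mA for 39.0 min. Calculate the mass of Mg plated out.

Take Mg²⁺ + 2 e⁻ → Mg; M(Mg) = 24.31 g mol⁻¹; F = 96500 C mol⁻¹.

Q = I·t = 0.4310 A × 2340.0 s = 1009 C.
n(e⁻) = Q/F = 1009 / 96500 = 0.01045 mol.
Mg²⁺ + 2 e⁻ → Mg, so n(Mg) = n(e⁻)/2 = 0.005226 mol.
m = n·M = 0.005226 × 24.31 = 0.127 g.

0.127 g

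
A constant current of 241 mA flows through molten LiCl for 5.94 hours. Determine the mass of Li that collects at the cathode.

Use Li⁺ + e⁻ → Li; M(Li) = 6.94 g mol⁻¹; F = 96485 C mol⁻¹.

Q = I·t = 0.2410 A × 21384 s = 5154 C.
n(e⁻) = Q/F = 5154 / 96485 = 0.05341 mol.
Li⁺ + e⁻ → Li, so n(Li) = n(e⁻)/1 = 0.05341 mol.
m = n·M = 0.05341 × 6.94 = 0.371 g.

0.371 g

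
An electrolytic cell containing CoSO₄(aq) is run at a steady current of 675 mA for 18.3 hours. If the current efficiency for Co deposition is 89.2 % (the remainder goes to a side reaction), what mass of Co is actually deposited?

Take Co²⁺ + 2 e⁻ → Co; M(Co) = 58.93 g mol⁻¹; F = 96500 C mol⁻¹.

12.1 g

Q = I·t = 0.6750 × 65880 = 44470 C.
n(e⁻) = 44470/96500 = 0.4608 mol; theoretically n(Co) = 0.4608/2 = 0.2304 mol, m_theo = 13.58 g.
At 89.2 % efficiency, m_actual = 0.892 × 13.58 = 12.1 g.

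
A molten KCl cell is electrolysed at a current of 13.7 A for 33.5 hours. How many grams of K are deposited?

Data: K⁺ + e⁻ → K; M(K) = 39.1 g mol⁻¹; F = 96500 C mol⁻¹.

669 g

Q = I·t = 13.70 A × 120600 s = 1652000 C.
n(e⁻) = Q/F = 1652000 / 96500 = 17.12 mol.
K⁺ + e⁻ → K, so n(K) = n(e⁻)/1 = 17.12 mol.
m = n·M = 17.12 × 39.1 = 669 g.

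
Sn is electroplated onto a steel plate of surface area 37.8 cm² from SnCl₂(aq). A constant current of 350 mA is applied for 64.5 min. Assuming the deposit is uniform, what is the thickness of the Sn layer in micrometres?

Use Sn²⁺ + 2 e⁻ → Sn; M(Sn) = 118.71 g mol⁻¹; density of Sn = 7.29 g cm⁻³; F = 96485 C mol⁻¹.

30.2 μm

Q = I·t = 0.3500 × 3870.0 = 1354 C; n(e⁻) = 0.01404 mol.
n(Sn) = n(e⁻)/2 = 0.007019 mol, so m = 0.007019 × 118.71 = 0.8333 g.
Volume = m/ρ = 0.8333 / 7.29 = 0.1143 cm³.
Thickness = V/A = 0.1143 / 37.8 = 0.00302 cm = 30.2 μm.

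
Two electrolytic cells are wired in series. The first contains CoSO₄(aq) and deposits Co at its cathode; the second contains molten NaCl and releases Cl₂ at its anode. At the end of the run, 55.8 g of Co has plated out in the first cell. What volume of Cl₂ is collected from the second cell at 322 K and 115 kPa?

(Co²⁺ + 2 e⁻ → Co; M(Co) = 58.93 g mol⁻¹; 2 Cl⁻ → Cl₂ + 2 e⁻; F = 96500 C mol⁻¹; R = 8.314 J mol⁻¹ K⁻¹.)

n(Co) = 55.8 / 58.93 = 0.9469 mol, so n(e⁻) = 2 × 0.9469 = 1.894 mol.
The cells are in series, so the same 1.894 mol of electrons passes through the second cell.
2 Cl⁻ → Cl₂ + 2 e⁻ — 2 mol e⁻ per mol Cl₂, so n(Cl₂) = 1.894/2 = 0.9469 mol.
V = nRT/P = (0.9469 × 8.314 × 322) / (115 × 10³) = 0.0220 m³ = 22.0 L.

22.0 L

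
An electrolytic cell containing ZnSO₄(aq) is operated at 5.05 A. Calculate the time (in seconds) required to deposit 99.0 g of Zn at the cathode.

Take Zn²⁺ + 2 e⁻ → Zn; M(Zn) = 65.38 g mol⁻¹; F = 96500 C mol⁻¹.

n(Zn) = m/M = 99.0 / 65.38 = 1.514 mol.
Each Zn atom requires 2 electrons, so n(e⁻) = 2 × 1.514 = 3.028 mol.
Q = n(e⁻)·F = 3.028 × 96500 = 292200 C.
t = Q/I = 292200 / 5.050 A = 57870 s.

57900 s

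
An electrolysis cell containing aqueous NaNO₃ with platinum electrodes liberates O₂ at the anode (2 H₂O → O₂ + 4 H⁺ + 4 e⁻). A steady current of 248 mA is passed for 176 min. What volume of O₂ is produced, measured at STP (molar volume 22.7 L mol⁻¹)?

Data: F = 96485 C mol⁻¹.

0.154 L

Q = I·t = 0.2480 A × 10560 s = 2619 C.
n(e⁻) = Q/F = 2619 / 96485 = 0.02714 mol.
4 electrons are transferred per O₂ molecule, so n(O₂) = 0.02714 / 4 = 0.006786 mol.
V = n × V_m = 0.006786 × 22.7 = 0.154 L.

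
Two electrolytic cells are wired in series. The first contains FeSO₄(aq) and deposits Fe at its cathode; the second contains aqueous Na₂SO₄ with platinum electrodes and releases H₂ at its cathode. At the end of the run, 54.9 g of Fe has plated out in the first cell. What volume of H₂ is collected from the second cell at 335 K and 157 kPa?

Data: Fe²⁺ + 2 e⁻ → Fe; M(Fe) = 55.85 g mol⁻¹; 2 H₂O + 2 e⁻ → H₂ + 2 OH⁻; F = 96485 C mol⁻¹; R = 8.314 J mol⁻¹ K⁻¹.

17.4 L

n(Fe) = 54.9 / 55.85 = 0.9830 mol, so n(e⁻) = 2 × 0.9830 = 1.966 mol.
The cells are in series, so the same 1.966 mol of electrons passes through the second cell.
2 H₂O + 2 e⁻ → H₂ + 2 OH⁻ — 2 mol e⁻ per mol H₂, so n(H₂) = 1.966/2 = 0.9830 mol.
V = nRT/P = (0.9830 × 8.314 × 335) / (157 × 10³) = 0.0174 m³ = 17.4 L.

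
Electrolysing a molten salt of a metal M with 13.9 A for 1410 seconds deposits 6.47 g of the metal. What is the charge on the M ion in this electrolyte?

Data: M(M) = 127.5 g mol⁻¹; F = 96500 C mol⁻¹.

Q = I·t = 13.90 A × 1410.0 s = 19600 C, so n(e⁻) = 19600/96500 = 0.2031 mol.
n(M) deposited = 6.47 / 127.5 = 0.05075 mol.
Electrons per atom = n(e⁻)/n(M) = 0.2031 / 0.05075 = 4.00 ≈ 4, so the ion is M⁴⁺.

+4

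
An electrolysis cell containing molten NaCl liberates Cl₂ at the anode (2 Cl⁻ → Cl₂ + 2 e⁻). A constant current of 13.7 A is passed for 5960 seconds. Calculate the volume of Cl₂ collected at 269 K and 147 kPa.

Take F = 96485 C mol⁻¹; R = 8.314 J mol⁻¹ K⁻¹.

Q = I·t = 13.70 A × 5960.0 s = 81650 C.
n(e⁻) = Q/F = 81650 / 96485 = 0.8463 mol.
2 electrons are transferred per Cl₂ molecule, so n(Cl₂) = 0.8463 / 2 = 0.4231 mol.
V = nRT/P = (0.4231 × 8.314 × 269) / (147 × 10³ Pa) = 0.00644 m³ = 6.44 L.

6.44 L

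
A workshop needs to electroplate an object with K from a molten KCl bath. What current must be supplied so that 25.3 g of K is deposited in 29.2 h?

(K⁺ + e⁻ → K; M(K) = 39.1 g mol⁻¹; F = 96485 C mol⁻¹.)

0.594 A

n(K) = 25.3 / 39.1 = 0.6471 mol.
n(e⁻) = 1 × 0.6471 = 0.6471 mol.
Q = n(e⁻)·F = 0.6471 × 96485 = 62430 C.
I = Q/t = 62430 / 105120 s = 0.594 A.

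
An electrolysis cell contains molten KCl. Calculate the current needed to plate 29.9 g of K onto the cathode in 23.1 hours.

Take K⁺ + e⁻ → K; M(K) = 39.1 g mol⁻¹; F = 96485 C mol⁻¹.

0.887 A

n(K) = 29.9 / 39.1 = 0.7647 mol.
n(e⁻) = 1 × 0.7647 = 0.7647 mol.
Q = n(e⁻)·F = 0.7647 × 96485 = 73780 C.
I = Q/t = 73780 / 83160 s = 0.887 A.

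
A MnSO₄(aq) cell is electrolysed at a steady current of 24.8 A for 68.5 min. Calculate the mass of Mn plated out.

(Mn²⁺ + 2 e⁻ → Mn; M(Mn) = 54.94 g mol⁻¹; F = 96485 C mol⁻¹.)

29.0 g

Q = I·t = 24.80 A × 4110.0 s = 101900 C.
n(e⁻) = Q/F = 101900 / 96485 = 1.056 mol.
Mn²⁺ + 2 e⁻ → Mn, so n(Mn) = n(e⁻)/2 = 0.5282 mol.
m = n·M = 0.5282 × 54.94 = 29.0 g.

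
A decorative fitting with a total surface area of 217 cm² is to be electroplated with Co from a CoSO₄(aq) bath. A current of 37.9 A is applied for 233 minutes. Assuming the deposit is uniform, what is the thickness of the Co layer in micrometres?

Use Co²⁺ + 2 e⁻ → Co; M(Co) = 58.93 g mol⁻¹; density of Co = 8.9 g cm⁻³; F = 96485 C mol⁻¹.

838 μm

Q = I·t = 37.90 × 13980 = 529800 C; n(e⁻) = 5.491 mol.
n(Co) = n(e⁻)/2 = 2.746 mol, so m = 2.746 × 58.93 = 161.8 g.
Volume = m/ρ = 161.8 / 8.9 = 18.18 cm³.
Thickness = V/A = 18.18 / 217 = 0.0838 cm = 838 μm.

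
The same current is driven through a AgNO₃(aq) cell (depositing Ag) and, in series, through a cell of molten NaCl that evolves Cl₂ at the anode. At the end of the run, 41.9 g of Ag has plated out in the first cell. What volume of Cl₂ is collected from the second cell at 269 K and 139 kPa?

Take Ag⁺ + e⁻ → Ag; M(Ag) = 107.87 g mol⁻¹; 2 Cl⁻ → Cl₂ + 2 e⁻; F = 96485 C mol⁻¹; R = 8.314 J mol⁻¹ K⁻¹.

n(Ag) = 41.9 / 107.87 = 0.3884 mol, so n(e⁻) = 1 × 0.3884 = 0.3884 mol.
The cells are in series, so the same 0.3884 mol of electrons passes through the second cell.
2 Cl⁻ → Cl₂ + 2 e⁻ — 2 mol e⁻ per mol Cl₂, so n(Cl₂) = 0.3884/2 = 0.1942 mol.
V = nRT/P = (0.1942 × 8.314 × 269) / (139 × 10³) = 0.00312 m³ = 3.12 L.

3.12 L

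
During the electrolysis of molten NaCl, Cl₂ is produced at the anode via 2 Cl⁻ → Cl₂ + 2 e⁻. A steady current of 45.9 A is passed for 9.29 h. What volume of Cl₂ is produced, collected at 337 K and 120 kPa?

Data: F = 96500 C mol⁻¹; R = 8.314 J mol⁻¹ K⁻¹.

Q = I·t = 45.90 A × 33444 s = 1535000 C.
n(e⁻) = Q/F = 1535000 / 96500 = 15.91 mol.
2 electrons are transferred per Cl₂ molecule, so n(Cl₂) = 15.91 / 2 = 7.954 mol.
V = nRT/P = (7.954 × 8.314 × 337) / (120 × 10³ Pa) = 0.186 m³ = 186 L.

186 L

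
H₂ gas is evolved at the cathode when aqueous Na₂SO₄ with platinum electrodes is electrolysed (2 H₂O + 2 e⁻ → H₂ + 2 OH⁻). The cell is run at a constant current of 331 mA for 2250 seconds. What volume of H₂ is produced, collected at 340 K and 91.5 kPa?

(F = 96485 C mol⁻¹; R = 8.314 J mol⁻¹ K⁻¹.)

0.119 L

Q = I·t = 0.3310 A × 2250.0 s = 744.8 C.
n(e⁻) = Q/F = 744.8 / 96485 = 0.007719 mol.
2 electrons are transferred per H₂ molecule, so n(H₂) = 0.007719 / 2 = 0.003859 mol.
V = nRT/P = (0.003859 × 8.314 × 340) / (91.5 × 10³ Pa) = 1.19 × 10⁻⁴ m³ = 0.119 L.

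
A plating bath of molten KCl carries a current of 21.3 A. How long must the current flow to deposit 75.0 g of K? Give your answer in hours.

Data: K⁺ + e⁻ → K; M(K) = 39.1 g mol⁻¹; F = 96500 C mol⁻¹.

2.41 h

n(K) = m/M = 75.0 / 39.1 = 1.918 mol.
Each K atom requires 1 electron, so n(e⁻) = 1 × 1.918 = 1.918 mol.
Q = n(e⁻)·F = 1.918 × 96500 = 185100 C.
t = Q/I = 185100 / 21.30 A = 8690 s = 2.41 h.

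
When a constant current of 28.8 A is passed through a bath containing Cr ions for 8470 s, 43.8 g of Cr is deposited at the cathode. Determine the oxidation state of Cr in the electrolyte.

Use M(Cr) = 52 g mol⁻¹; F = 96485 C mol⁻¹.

+3

Q = I·t = 28.80 A × 8470.0 s = 243900 C, so n(e⁻) = 243900/96485 = 2.528 mol.
n(Cr) deposited = 43.8 / 52 = 0.8423 mol.
Electrons per atom = n(e⁻)/n(Cr) = 2.528 / 0.8423 = 3.00 ≈ 3, so the ion is Cr³⁺.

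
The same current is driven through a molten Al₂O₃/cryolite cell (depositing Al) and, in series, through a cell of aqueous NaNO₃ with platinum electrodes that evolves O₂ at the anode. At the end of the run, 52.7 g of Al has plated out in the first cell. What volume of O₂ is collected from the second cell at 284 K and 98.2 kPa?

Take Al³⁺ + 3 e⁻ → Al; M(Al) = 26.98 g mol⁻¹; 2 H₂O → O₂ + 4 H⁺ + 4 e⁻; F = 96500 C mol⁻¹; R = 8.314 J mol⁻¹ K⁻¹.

35.2 L

n(Al) = 52.7 / 26.98 = 1.953 mol, so n(e⁻) = 3 × 1.953 = 5.860 mol.
The cells are in series, so the same 5.860 mol of electrons passes through the second cell.
2 H₂O → O₂ + 4 H⁺ + 4 e⁻ — 4 mol e⁻ per mol O₂, so n(O₂) = 5.860/4 = 1.465 mol.
V = nRT/P = (1.465 × 8.314 × 284) / (98.2 × 10³) = 0.0352 m³ = 35.2 L.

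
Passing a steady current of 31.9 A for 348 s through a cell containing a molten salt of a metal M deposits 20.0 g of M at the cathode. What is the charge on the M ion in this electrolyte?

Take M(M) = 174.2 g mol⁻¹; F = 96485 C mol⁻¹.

+1

Q = I·t = 31.90 A × 348.00 s = 11100 C, so n(e⁻) = 11100/96485 = 0.1151 mol.
n(M) deposited = 20.0 / 174.2 = 0.1148 mol.
Electrons per atom = n(e⁻)/n(M) = 0.1151 / 0.1148 = 1.00 ≈ 1, so the ion is M⁺.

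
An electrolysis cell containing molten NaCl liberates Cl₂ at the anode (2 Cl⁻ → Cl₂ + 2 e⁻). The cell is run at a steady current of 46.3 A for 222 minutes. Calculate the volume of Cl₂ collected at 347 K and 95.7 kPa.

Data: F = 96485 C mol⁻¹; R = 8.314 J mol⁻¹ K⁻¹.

96.3 L

Q = I·t = 46.30 A × 13320 s = 616700 C.
n(e⁻) = Q/F = 616700 / 96485 = 6.392 mol.
2 electrons are transferred per Cl₂ molecule, so n(Cl₂) = 6.392 / 2 = 3.196 mol.
V = nRT/P = (3.196 × 8.314 × 347) / (95.7 × 10³ Pa) = 0.0963 m³ = 96.3 L.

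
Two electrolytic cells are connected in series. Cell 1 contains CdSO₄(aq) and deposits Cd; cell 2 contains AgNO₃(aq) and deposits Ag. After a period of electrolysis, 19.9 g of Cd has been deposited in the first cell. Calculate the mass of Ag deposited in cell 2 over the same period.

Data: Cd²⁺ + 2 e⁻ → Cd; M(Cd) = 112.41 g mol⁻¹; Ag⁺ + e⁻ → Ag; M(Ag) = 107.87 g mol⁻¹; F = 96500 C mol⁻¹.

n(Cd) = 19.9 / 112.41 = 0.1770 mol.
Since Cd²⁺ + 2 e⁻ → Cd, n(e⁻) passed = 2 × 0.1770 = 0.3541 mol.
Cells in series carry the same charge, so the same 0.3541 mol of electrons passes through cell 2.
Ag⁺ + e⁻ → Ag, so n(Ag) = 0.3541 / 1 = 0.3541 mol.
m(Ag) = 0.3541 × 107.87 = 38.2 g.

38.2 g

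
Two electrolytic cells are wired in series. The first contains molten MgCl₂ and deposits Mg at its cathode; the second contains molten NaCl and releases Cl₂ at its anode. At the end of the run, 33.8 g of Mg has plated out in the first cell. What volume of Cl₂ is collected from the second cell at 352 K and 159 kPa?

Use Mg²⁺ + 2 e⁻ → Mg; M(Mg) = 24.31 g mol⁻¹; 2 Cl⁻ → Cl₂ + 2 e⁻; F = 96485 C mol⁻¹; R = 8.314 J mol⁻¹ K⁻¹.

n(Mg) = 33.8 / 24.31 = 1.390 mol, so n(e⁻) = 2 × 1.390 = 2.781 mol.
The cells are in series, so the same 2.781 mol of electrons passes through the second cell.
2 Cl⁻ → Cl₂ + 2 e⁻ — 2 mol e⁻ per mol Cl₂, so n(Cl₂) = 2.781/2 = 1.390 mol.
V = nRT/P = (1.390 × 8.314 × 352) / (159 × 10³) = 0.0256 m³ = 25.6 L.

25.6 L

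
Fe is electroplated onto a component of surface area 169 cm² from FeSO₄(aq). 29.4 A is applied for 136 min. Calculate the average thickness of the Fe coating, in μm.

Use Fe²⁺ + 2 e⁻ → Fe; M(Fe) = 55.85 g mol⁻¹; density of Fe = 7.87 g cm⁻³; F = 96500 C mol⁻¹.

522 μm

Q = I·t = 29.40 × 8160.0 = 239900 C; n(e⁻) = 2.486 mol.
n(Fe) = n(e⁻)/2 = 1.243 mol, so m = 1.243 × 55.85 = 69.42 g.
Volume = m/ρ = 69.42 / 7.87 = 8.821 cm³.
Thickness = V/A = 8.821 / 169 = 0.0522 cm = 522 μm.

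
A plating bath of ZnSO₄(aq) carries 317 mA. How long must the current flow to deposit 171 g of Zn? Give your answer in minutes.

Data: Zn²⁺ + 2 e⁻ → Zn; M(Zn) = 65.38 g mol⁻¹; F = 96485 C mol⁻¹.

26500 min

n(Zn) = m/M = 171 / 65.38 = 2.615 mol.
Each Zn atom requires 2 electrons, so n(e⁻) = 2 × 2.615 = 5.231 mol.
Q = n(e⁻)·F = 5.231 × 96485 = 504700 C.
t = Q/I = 504700 / 0.3170 A = 1592000 s = 26500 min.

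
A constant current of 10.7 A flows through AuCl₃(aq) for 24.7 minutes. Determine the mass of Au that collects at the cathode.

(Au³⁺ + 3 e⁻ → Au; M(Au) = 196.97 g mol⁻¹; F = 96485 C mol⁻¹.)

10.8 g

Q = I·t = 10.70 A × 1482.0 s = 15860 C.
n(e⁻) = Q/F = 15860 / 96485 = 0.1644 mol.
Au³⁺ + 3 e⁻ → Au, so n(Au) = n(e⁻)/3 = 0.05478 mol.
m = n·M = 0.05478 × 196.97 = 10.8 g.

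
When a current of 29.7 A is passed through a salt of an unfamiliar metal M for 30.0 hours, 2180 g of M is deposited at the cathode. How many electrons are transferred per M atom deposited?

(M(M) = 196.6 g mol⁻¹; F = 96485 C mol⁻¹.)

Q = I·t = 29.70 A × 108000 s = 3208000 C, so n(e⁻) = 3208000/96485 = 33.24 mol.
n(M) deposited = 2180 / 196.6 = 11.09 mol.
Electrons per atom = n(e⁻)/n(M) = 33.24 / 11.09 = 3.00 ≈ 3, so the ion is M³⁺.

3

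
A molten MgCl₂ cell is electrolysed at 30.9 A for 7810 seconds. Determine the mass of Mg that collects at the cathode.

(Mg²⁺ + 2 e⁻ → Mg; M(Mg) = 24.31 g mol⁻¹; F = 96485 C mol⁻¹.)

Q = I·t = 30.90 A × 7810.0 s = 241300 C.
n(e⁻) = Q/F = 241300 / 96485 = 2.501 mol.
Mg²⁺ + 2 e⁻ → Mg, so n(Mg) = n(e⁻)/2 = 1.251 mol.
m = n·M = 1.251 × 24.31 = 30.4 g.

30.4 g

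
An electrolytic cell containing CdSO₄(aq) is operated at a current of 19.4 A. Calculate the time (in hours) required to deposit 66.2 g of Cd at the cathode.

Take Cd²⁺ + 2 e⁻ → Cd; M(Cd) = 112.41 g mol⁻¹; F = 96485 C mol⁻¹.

n(Cd) = m/M = 66.2 / 112.41 = 0.5889 mol.
Each Cd atom requires 2 electrons, so n(e⁻) = 2 × 0.5889 = 1.178 mol.
Q = n(e⁻)·F = 1.178 × 96485 = 113600 C.
t = Q/I = 113600 / 19.40 A = 5858 s = 1.63 h.

1.63 h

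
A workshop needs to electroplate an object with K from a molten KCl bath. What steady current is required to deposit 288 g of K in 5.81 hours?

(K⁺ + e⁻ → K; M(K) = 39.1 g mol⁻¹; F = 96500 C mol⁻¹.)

34.0 A

n(K) = 288 / 39.1 = 7.366 mol.
n(e⁻) = 1 × 7.366 = 7.366 mol.
Q = n(e⁻)·F = 7.366 × 96500 = 710800 C.
I = Q/t = 710800 / 20916 s = 34.0 A.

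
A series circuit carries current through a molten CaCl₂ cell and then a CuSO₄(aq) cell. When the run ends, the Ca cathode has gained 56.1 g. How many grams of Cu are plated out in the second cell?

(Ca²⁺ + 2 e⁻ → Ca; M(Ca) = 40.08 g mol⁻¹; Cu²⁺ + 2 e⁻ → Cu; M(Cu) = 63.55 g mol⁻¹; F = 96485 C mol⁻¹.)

n(Ca) = 56.1 / 40.08 = 1.400 mol.
Since Ca²⁺ + 2 e⁻ → Ca, n(e⁻) passed = 2 × 1.400 = 2.799 mol.
Cells in series carry the same charge, so the same 2.799 mol of electrons passes through cell 2.
Cu²⁺ + 2 e⁻ → Cu, so n(Cu) = 2.799 / 2 = 1.400 mol.
m(Cu) = 1.400 × 63.55 = 89.0 g.

89.0 g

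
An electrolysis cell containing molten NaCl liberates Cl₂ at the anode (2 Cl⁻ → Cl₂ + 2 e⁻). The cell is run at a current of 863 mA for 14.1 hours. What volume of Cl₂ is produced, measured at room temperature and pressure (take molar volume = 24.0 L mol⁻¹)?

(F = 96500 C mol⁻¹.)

Q = I·t = 0.8630 A × 50760 s = 43810 C.
n(e⁻) = Q/F = 43810 / 96500 = 0.4539 mol.
2 electrons are transferred per Cl₂ molecule, so n(Cl₂) = 0.4539 / 2 = 0.2270 mol.
V = n × V_m = 0.2270 × 24.0 = 5.45 L.

5.45 L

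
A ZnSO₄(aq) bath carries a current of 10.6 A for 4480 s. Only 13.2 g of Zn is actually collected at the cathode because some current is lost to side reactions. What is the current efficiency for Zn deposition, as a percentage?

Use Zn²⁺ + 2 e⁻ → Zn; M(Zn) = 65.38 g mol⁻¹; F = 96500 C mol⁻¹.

82.1 %

Q = I·t = 10.60 × 4480.0 = 47490 C; n(e⁻) = 47490/96500 = 0.4921 mol.
Theoretical n(Zn) = n(e⁻)/2 = 0.2461 mol, i.e. m_theo = 0.2461 × 65.38 = 16.09 g.
Efficiency = m_actual / m_theo = 13.2 / 16.09 = 82.1 %.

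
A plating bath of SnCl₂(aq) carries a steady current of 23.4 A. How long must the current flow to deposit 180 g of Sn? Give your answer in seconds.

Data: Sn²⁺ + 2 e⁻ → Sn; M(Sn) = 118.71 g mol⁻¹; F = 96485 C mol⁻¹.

n(Sn) = m/M = 180 / 118.71 = 1.516 mol.
Each Sn atom requires 2 electrons, so n(e⁻) = 2 × 1.516 = 3.033 mol.
Q = n(e⁻)·F = 3.033 × 96485 = 292600 C.
t = Q/I = 292600 / 23.40 A = 12500 s.

12500 s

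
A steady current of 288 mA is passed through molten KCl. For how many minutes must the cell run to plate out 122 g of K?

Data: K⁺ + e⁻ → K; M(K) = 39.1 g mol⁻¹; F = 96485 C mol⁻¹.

17400 min

n(K) = m/M = 122 / 39.1 = 3.120 mol.
Each K atom requires 1 electron, so n(e⁻) = 1 × 3.120 = 3.120 mol.
Q = n(e⁻)·F = 3.120 × 96485 = 301100 C.
t = Q/I = 301100 / 0.2880 A = 1045000 s = 17400 min.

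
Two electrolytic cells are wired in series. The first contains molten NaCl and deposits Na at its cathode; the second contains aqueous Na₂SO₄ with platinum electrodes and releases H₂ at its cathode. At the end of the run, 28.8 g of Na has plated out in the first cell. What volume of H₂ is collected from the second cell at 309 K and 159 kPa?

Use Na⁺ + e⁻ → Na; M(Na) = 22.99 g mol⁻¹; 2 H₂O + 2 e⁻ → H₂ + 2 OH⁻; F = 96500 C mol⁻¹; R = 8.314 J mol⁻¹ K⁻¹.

n(Na) = 28.8 / 22.99 = 1.253 mol, so n(e⁻) = 1 × 1.253 = 1.253 mol.
The cells are in series, so the same 1.253 mol of electrons passes through the second cell.
2 H₂O + 2 e⁻ → H₂ + 2 OH⁻ — 2 mol e⁻ per mol H₂, so n(H₂) = 1.253/2 = 0.6264 mol.
V = nRT/P = (0.6264 × 8.314 × 309) / (159 × 10³) = 0.0101 m³ = 10.1 L.

10.1 L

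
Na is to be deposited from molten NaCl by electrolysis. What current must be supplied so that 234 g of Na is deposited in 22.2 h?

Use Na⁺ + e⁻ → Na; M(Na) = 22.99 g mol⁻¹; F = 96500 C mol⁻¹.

n(Na) = 234 / 22.99 = 10.18 mol.
n(e⁻) = 1 × 10.18 = 10.18 mol.
Q = n(e⁻)·F = 10.18 × 96500 = 982200 C.
I = Q/t = 982200 / 79920 s = 12.3 A.

12.3 A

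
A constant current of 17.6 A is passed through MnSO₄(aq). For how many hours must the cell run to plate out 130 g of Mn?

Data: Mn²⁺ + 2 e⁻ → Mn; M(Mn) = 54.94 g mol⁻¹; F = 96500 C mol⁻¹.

n(Mn) = m/M = 130 / 54.94 = 2.366 mol.
Each Mn atom requires 2 electrons, so n(e⁻) = 2 × 2.366 = 4.732 mol.
Q = n(e⁻)·F = 4.732 × 96500 = 456700 C.
t = Q/I = 456700 / 17.60 A = 25950 s = 7.21 h.

7.21 h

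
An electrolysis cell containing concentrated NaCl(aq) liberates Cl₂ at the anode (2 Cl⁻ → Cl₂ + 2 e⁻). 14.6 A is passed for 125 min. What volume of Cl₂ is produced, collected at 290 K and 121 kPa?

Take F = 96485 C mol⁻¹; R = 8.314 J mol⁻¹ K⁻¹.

11.3 L

Q = I·t = 14.60 A × 7500.0 s = 109500 C.
n(e⁻) = Q/F = 109500 / 96485 = 1.135 mol.
2 electrons are transferred per Cl₂ molecule, so n(Cl₂) = 1.135 / 2 = 0.5674 mol.
V = nRT/P = (0.5674 × 8.314 × 290) / (121 × 10³ Pa) = 0.0113 m³ = 11.3 L.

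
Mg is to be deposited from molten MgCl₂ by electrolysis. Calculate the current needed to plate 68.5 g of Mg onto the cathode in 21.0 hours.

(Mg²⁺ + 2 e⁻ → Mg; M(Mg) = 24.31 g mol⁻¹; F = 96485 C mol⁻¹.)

7.19 A

n(Mg) = 68.5 / 24.31 = 2.818 mol.
n(e⁻) = 2 × 2.818 = 5.636 mol.
Q = n(e⁻)·F = 5.636 × 96485 = 543700 C.
I = Q/t = 543700 / 75600 s = 7.19 A.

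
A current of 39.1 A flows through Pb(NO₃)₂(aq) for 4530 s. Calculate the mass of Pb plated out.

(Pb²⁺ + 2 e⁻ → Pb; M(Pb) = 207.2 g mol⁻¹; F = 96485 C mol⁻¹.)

Q = I·t = 39.10 A × 4530.0 s = 177100 C.
n(e⁻) = Q/F = 177100 / 96485 = 1.836 mol.
Pb²⁺ + 2 e⁻ → Pb, so n(Pb) = n(e⁻)/2 = 0.9179 mol.
m = n·M = 0.9179 × 207.2 = 190 g.

190 g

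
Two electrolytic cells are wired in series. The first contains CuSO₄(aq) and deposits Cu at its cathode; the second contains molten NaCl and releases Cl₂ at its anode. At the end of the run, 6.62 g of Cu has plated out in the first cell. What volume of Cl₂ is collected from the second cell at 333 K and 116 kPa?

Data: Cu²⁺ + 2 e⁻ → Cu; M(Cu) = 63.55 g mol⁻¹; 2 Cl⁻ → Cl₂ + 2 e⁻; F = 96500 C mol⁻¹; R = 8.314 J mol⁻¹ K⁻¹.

2.49 L

n(Cu) = 6.62 / 63.55 = 0.1042 mol, so n(e⁻) = 2 × 0.1042 = 0.2083 mol.
The cells are in series, so the same 0.2083 mol of electrons passes through the second cell.
2 Cl⁻ → Cl₂ + 2 e⁻ — 2 mol e⁻ per mol Cl₂, so n(Cl₂) = 0.2083/2 = 0.1042 mol.
V = nRT/P = (0.1042 × 8.314 × 333) / (116 × 10³) = 0.00249 m³ = 2.49 L.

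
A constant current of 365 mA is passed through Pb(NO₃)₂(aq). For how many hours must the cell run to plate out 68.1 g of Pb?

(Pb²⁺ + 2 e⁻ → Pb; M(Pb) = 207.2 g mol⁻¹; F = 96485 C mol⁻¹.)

48.3 h

n(Pb) = m/M = 68.1 / 207.2 = 0.3287 mol.
Each Pb atom requires 2 electrons, so n(e⁻) = 2 × 0.3287 = 0.6573 mol.
Q = n(e⁻)·F = 0.6573 × 96485 = 63420 C.
t = Q/I = 63420 / 0.3650 A = 173800 s = 48.3 h.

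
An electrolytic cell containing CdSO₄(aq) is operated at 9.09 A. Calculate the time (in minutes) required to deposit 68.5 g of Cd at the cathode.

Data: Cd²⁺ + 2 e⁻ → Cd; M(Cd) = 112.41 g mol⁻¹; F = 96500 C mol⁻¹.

n(Cd) = m/M = 68.5 / 112.41 = 0.6094 mol.
Each Cd atom requires 2 electrons, so n(e⁻) = 2 × 0.6094 = 1.219 mol.
Q = n(e⁻)·F = 1.219 × 96500 = 117600 C.
t = Q/I = 117600 / 9.090 A = 12940 s = 216 min.

216 min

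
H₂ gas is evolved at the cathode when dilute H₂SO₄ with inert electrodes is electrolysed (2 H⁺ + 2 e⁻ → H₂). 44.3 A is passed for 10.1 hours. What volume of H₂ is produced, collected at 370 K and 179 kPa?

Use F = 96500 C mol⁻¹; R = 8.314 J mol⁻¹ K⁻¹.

Q = I·t = 44.30 A × 36360 s = 1611000 C.
n(e⁻) = Q/F = 1611000 / 96500 = 16.69 mol.
2 electrons are transferred per H₂ molecule, so n(H₂) = 16.69 / 2 = 8.346 mol.
V = nRT/P = (8.346 × 8.314 × 370) / (179 × 10³ Pa) = 0.143 m³ = 143 L.

143 L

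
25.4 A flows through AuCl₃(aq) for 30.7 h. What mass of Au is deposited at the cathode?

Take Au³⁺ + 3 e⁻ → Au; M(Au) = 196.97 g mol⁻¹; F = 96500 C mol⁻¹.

1910 g

Q = I·t = 25.40 A × 110520 s = 2807000 C.
n(e⁻) = Q/F = 2807000 / 96500 = 29.09 mol.
Au³⁺ + 3 e⁻ → Au, so n(Au) = n(e⁻)/3 = 9.697 mol.
m = n·M = 9.697 × 196.97 = 1910 g.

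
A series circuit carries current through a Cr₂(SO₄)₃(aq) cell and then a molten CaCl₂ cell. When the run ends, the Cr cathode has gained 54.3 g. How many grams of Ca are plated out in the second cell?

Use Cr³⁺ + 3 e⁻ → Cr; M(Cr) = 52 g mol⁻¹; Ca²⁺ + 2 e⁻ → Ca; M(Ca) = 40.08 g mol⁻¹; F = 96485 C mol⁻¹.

n(Cr) = 54.3 / 52 = 1.044 mol.
Since Cr³⁺ + 3 e⁻ → Cr, n(e⁻) passed = 3 × 1.044 = 3.133 mol.
Cells in series carry the same charge, so the same 3.133 mol of electrons passes through cell 2.
Ca²⁺ + 2 e⁻ → Ca, so n(Ca) = 3.133 / 2 = 1.566 mol.
m(Ca) = 1.566 × 40.08 = 62.8 g.

62.8 g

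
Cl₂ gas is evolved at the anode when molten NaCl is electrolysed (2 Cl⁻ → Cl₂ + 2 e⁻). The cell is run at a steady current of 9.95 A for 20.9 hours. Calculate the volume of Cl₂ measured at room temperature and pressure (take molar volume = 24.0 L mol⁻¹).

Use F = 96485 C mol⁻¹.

Q = I·t = 9.950 A × 75240 s = 748600 C.
n(e⁻) = Q/F = 748600 / 96485 = 7.759 mol.
2 electrons are transferred per Cl₂ molecule, so n(Cl₂) = 7.759 / 2 = 3.880 mol.
V = n × V_m = 3.880 × 24.0 = 93.1 L.

93.1 L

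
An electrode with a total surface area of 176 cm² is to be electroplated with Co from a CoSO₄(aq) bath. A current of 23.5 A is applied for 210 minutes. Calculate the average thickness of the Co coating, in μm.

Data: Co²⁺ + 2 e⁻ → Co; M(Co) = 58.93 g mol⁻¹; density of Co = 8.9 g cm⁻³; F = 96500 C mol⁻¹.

Q = I·t = 23.50 × 12600 = 296100 C; n(e⁻) = 3.068 mol.
n(Co) = n(e⁻)/2 = 1.534 mol, so m = 1.534 × 58.93 = 90.41 g.
Volume = m/ρ = 90.41 / 8.9 = 10.16 cm³.
Thickness = V/A = 10.16 / 176 = 0.0577 cm = 577 μm.

577 μm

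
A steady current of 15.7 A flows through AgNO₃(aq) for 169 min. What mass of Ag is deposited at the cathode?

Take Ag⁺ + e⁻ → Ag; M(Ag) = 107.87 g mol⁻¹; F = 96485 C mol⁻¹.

Q = I·t = 15.70 A × 10140 s = 159200 C.
n(e⁻) = Q/F = 159200 / 96485 = 1.650 mol.
Ag⁺ + e⁻ → Ag, so n(Ag) = n(e⁻)/1 = 1.650 mol.
m = n·M = 1.650 × 107.87 = 178 g.

178 g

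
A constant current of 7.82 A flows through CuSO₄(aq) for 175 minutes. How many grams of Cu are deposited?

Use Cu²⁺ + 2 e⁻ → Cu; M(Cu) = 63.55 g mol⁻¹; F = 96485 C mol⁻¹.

27.0 g

Q = I·t = 7.820 A × 10500 s = 82110 C.
n(e⁻) = Q/F = 82110 / 96485 = 0.8510 mol.
Cu²⁺ + 2 e⁻ → Cu, so n(Cu) = n(e⁻)/2 = 0.4255 mol.
m = n·M = 0.4255 × 63.55 = 27.0 g.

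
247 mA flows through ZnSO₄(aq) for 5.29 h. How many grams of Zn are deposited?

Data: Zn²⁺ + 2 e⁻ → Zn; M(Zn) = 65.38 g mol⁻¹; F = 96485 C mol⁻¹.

Q = I·t = 0.2470 A × 19044 s = 4704 C.
n(e⁻) = Q/F = 4704 / 96485 = 0.04875 mol.
Zn²⁺ + 2 e⁻ → Zn, so n(Zn) = n(e⁻)/2 = 0.02438 mol.
m = n·M = 0.02438 × 65.38 = 1.59 g.

1.59 g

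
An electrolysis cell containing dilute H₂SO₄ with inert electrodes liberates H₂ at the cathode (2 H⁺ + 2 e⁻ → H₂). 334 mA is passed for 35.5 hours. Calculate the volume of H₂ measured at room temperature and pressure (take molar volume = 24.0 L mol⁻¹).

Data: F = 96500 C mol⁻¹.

Q = I·t = 0.3340 A × 127800 s = 42690 C.
n(e⁻) = Q/F = 42690 / 96500 = 0.4423 mol.
2 electrons are transferred per H₂ molecule, so n(H₂) = 0.4423 / 2 = 0.2212 mol.
V = n × V_m = 0.2212 × 24.0 = 5.31 L.

5.31 L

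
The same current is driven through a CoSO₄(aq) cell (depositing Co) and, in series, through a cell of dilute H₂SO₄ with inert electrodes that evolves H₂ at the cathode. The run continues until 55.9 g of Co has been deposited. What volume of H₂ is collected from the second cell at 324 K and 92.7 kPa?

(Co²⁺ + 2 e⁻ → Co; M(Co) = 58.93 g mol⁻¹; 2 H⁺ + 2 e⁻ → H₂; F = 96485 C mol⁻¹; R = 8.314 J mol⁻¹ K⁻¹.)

27.6 L

n(Co) = 55.9 / 58.93 = 0.9486 mol, so n(e⁻) = 2 × 0.9486 = 1.897 mol.
The cells are in series, so the same 1.897 mol of electrons passes through the second cell.
2 H⁺ + 2 e⁻ → H₂ — 2 mol e⁻ per mol H₂, so n(H₂) = 1.897/2 = 0.9486 mol.
V = nRT/P = (0.9486 × 8.314 × 324) / (92.7 × 10³) = 0.0276 m³ = 27.6 L.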